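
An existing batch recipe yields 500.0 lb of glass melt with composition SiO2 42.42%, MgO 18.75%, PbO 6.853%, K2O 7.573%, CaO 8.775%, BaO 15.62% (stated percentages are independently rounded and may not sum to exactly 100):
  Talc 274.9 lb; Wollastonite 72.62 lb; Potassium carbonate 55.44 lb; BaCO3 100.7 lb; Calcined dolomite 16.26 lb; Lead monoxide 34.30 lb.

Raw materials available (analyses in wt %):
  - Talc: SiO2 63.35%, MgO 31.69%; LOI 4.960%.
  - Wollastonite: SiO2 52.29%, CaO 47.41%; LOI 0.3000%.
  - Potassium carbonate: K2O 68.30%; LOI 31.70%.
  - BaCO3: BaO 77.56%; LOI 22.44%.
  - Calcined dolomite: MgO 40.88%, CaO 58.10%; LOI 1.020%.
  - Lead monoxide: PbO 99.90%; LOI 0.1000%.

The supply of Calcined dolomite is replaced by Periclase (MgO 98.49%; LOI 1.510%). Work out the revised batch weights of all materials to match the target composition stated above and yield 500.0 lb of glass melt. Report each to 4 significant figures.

Revised batch per 500.0 lb glass melt:
  Talc: 258.4 lb
  Wollastonite: 92.54 lb
  Potassium carbonate: 55.44 lb
  BaCO3: 100.7 lb
  Periclase: 12.04 lb
  Lead monoxide: 34.30 lb
Total batch = 553.4 lb; LOI loss = 53.48 lb

The whole derivation carries exact precision through the solve. Values along the way are displayed (rounded to 4 significant figures) in the working — a single rounding finalizes each reported value. All derived quantities are recomputed at full precision (net glass mass, the totals, ignition loss, six oxide percentages, the yield) using the weight values on 500.0 lb of glass, as given in the question or the answer.
Target masses of each oxide per 500.0 lb glass melt:
  SiO2: 42.42% × 500.0 = 212.1 lb
  MgO: 18.75% × 500.0 = 93.75 lb
  PbO: 6.853% × 500.0 = 34.26 lb
  K2O: 7.573% × 500.0 = 37.86 lb
  CaO: 8.775% × 500.0 = 43.88 lb
  BaO: 15.62% × 500.0 = 78.10 lb
Verifying the oxide balance on the weights just shown, under the basis named above (sum by sum, the targets are met up to rounding of the answer):
  SiO2: 258.4·0.6335 + 92.54·0.5229 = 212.1 lb (target 212.1 lb)
  MgO: 258.4·0.3169 + 12.04·0.9849 = 93.75 lb (target 93.75 lb)
  PbO: 34.30·0.9990 = 34.27 lb (target 34.26 lb)
  K2O: 55.44·0.6830 = 37.87 lb (target 37.86 lb)
  CaO: 92.54·0.4741 = 43.87 lb (target 43.88 lb)
  BaO: 100.7·0.7756 = 78.10 lb (target 78.10 lb)
Glass-mass sanity pass: total batch − LOI = 499.9 lb (the targets, summed, come to 500.0 lb; against the stated basis, 500.0 lb — a pure rounding effect).
Batch grand total — Σ batch = 553.4 lb; Σ batch·LOI gives LOI loss = 53.48 lb; as yield: glass ÷ batch → 90.34%.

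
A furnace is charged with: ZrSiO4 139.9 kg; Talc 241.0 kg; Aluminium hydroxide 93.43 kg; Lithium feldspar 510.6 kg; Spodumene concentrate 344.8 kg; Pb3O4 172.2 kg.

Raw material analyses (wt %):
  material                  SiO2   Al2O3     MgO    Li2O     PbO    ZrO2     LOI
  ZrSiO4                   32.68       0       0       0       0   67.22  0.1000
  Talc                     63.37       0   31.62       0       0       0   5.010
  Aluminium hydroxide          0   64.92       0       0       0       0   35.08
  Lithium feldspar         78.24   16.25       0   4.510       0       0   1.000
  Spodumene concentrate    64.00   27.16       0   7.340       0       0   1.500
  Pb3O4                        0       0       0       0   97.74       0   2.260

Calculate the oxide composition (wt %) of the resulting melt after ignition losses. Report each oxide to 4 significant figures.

Glass mass = 1443 kg (batch 1502 − LOI 59.16).
Composition: SiO2 56.74%, Al2O3 16.45%, MgO 5.282%, Li2O 3.350%, PbO 11.67%, ZrO2 6.518%

The intermediate values are displayed, rounded to 4 significant digits, on the page. All internal work holds exact precision from first step to last — a single rounding finalizes every reported number; derived quantities (LOI, six oxide percentages, net glass mass, totals, the yield) are re-derived in full precision from the batch weights for 1443 kg of glass exactly as shown in question or answer.
What the batch supplies per oxide:
  SiO2: 139.9·0.3268 + 241.0·0.6337 + 510.6·0.7824 + 344.8·0.6400 = 818.6 kg
  Al2O3: 93.43·0.6492 + 510.6·0.1625 + 344.8·0.2716 = 237.3 kg
  MgO: 241.0·0.3162 = 76.20 kg
  Li2O: 510.6·0.04510 + 344.8·0.07340 = 48.34 kg
  PbO: 172.2·0.9774 = 168.3 kg
  ZrO2: 139.9·0.6722 = 94.04 kg
LOI: 139.9·0.001000 + 241.0·0.05010 + 93.43·0.3508 + 510.6·0.01000 + 344.8·0.01500 + 172.2·0.02260 = 59.16 kg
The glass mass, total less LOI, = 1502 − 59.16 = 1443 kg (= Σ oxide masses)
each oxide over glass, ×100, is wt %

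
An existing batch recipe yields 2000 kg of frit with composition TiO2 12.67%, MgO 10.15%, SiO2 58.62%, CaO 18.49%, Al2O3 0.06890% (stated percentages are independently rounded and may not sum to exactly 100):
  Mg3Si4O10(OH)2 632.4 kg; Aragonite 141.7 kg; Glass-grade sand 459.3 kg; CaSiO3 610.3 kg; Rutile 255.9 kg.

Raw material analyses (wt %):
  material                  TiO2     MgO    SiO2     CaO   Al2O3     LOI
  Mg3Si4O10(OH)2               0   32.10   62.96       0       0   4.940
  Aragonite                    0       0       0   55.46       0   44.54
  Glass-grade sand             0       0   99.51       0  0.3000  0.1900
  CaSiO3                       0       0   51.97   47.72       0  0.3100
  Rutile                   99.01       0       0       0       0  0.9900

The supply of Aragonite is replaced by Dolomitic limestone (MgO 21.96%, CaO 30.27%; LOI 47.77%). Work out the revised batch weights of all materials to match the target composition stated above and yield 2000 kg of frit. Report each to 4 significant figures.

Revised batch per 2000 kg frit:
  Mg3Si4O10(OH)2: 555.4 kg
  Dolomitic limestone: 112.5 kg
  Glass-grade sand: 459.3 kg
  CaSiO3: 703.5 kg
  Rutile: 255.9 kg
Total batch = 2087 kg; LOI loss = 86.76 kg

Every computation maintains full precision at each step — working values are shown with 4-significant-figure rounding across the worked steps — every reported number takes just one rounding. All derived quantities, which include LOI, net glass mass, five oxide percentages, the totals, yield, are recomputed at full float precision, as given in problem or answer, from the weighed amounts on 2000 kg of glass.
Target masses of each oxide per 2000 kg frit:
  TiO2: 12.67% × 2000 = 253.4 kg
  MgO: 10.15% × 2000 = 203.0 kg
  SiO2: 58.62% × 2000 = 1172 kg
  CaO: 18.49% × 2000 = 369.8 kg
  Al2O3: 0.06890% × 2000 = 1.378 kg
Checking each oxide sum applying the batch weights above, per the basis as stated (target by target, the sums agree given rounding of the digits):
  TiO2: 255.9·0.9901 = 253.4 kg (target 253.4 kg)
  MgO: 555.4·0.3210 + 112.5·0.2196 = 203.0 kg (target 203.0 kg)
  SiO2: 555.4·0.6296 + 459.3·0.9951 + 703.5·0.5197 = 1172 kg (target 1172 kg)
  CaO: 112.5·0.3027 + 703.5·0.4772 = 369.8 kg (target 369.8 kg)
  Al2O3: 459.3·0.003000 = 1.378 kg (target 1.378 kg)
Glass mass check: batch total minus LOI = 2000 kg (oxide target masses add up to 2000 kg; stated basis 2000 kg — gaps are rounding artifacts).
Batch grand total — Σ batch = 2087 kg; LOI loss = Σ batch·LOI = 86.76 kg; yield, glass over the total, = 95.84%.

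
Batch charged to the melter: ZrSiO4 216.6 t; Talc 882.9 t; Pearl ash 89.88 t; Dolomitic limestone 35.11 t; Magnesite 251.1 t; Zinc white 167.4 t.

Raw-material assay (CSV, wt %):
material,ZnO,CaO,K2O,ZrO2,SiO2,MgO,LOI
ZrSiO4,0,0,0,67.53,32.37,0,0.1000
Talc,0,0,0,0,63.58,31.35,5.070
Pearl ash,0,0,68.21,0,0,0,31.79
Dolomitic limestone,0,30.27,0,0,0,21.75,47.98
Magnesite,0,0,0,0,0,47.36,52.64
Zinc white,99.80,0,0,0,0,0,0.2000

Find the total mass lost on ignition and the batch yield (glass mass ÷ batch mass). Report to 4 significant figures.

In-progress results are shown (rounded to 4 significant digits) within the worked lines; the working math keeps full float precision at all times. Every reported number includes exactly one rounding — the derived quantities are carried starting from the weights for 1420 t of glass at exact precision (net glass mass, the yield, ignition loss, the totals, the six compositions), as they appear in question or answer.
Material-by-material LOI:
  ZrSiO4: 216.6 × 0.001000 = 0.2166 t
  Talc: 882.9 × 0.05070 = 44.76 t
  Pearl ash: 89.88 × 0.3179 = 28.57 t
  Dolomitic limestone: 35.11 × 0.4798 = 16.85 t
  Magnesite: 251.1 × 0.5264 = 132.2 t
  Zinc white: 167.4 × 0.002000 = 0.3348 t
Total LOI = 222.9 t
Glass = batch − LOI = 1643 − 222.9 = 1420 t

LOI loss = 222.9 t; glass = 1420 t; yield = 86.43%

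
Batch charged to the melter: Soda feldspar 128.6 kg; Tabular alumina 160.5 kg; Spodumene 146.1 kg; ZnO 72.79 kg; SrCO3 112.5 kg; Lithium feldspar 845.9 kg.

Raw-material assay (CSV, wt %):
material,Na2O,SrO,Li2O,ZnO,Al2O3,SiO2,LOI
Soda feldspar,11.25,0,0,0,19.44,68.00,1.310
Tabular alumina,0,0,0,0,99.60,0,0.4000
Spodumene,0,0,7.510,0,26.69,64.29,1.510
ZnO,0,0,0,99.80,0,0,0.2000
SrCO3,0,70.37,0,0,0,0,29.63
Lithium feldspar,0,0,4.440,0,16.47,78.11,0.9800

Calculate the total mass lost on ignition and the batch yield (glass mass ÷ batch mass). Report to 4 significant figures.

The whole derivation keeps full float precision at each step; in-progress results appear, rounded to four significant figures, in the working. Every reported figure is rounded once only — derived quantities, which include six oxide percentages, glass mass, totals, ignition loss, the yield, are carried at full precision, as quoted within the question or the answer, starting from the weights per 1420 kg of glass.
Each material's LOI contribution:
  Soda feldspar: 128.6 × 0.01310 = 1.685 kg
  Tabular alumina: 160.5 × 0.004000 = 0.6420 kg
  Spodumene: 146.1 × 0.01510 = 2.206 kg
  ZnO: 72.79 × 0.002000 = 0.1456 kg
  SrCO3: 112.5 × 0.2963 = 33.33 kg
  Lithium feldspar: 845.9 × 0.009800 = 8.290 kg
Total LOI = 46.30 kg
Glass = batch − LOI = 1466 − 46.30 = 1420 kg

LOI loss = 46.30 kg; glass = 1420 kg; yield = 96.84%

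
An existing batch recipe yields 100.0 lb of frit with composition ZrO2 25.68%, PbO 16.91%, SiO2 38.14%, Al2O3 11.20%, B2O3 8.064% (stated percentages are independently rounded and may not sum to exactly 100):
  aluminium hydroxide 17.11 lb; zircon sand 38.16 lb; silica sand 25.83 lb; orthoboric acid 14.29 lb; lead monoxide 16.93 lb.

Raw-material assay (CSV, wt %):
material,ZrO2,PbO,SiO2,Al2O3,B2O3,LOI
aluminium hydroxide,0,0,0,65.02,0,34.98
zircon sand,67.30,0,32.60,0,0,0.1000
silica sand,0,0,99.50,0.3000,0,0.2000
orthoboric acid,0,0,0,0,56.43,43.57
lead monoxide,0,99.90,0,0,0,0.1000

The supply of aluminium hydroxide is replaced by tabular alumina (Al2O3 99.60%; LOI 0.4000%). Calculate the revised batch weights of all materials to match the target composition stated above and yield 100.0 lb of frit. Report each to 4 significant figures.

The whole derivation runs at full precision in all steps; the intermediate values are displayed (rounded to four significant digits) in the working; each reported value is rounded exactly once — derived quantities (ignition loss, the yield, net glass mass, the totals, five oxide percentages) are re-derived from the batch weights at 100.0 lb of glass in full float precision exactly as printed in the problem or the answer.
The oxide mass targets at 100.0 lb frit:
  ZrO2: 25.68% × 100.0 = 25.68 lb
  PbO: 16.91% × 100.0 = 16.91 lb
  SiO2: 38.14% × 100.0 = 38.14 lb
  Al2O3: 11.20% × 100.0 = 11.20 lb
  B2O3: 8.064% × 100.0 = 8.064 lb
A balance pass over the oxides, with the batch weights as given, against the basis in use (oxide sums agree with the targets once rounding is allowed for):
  ZrO2: 38.16·0.6730 = 25.68 lb (target 25.68 lb)
  PbO: 16.93·0.9990 = 16.91 lb (target 16.91 lb)
  SiO2: 38.16·0.3260 + 25.83·0.9950 = 38.14 lb (target 38.14 lb)
  Al2O3: 11.17·0.9960 + 25.83·0.003000 = 11.20 lb (target 11.20 lb)
  B2O3: 14.29·0.5643 = 8.064 lb (target 8.064 lb)
Auditing the glass mass value: net batch after ignition = 100.0 lb (oxide target masses add up to 99.99 lb; with the basis standing at 100.0 lb — gaps are rounding artifacts).
Summing the batch: Σ batch = 106.4 lb; LOI loss = Σ batch·LOI = 6.378 lb; yield = glass ÷ total batch = 94.00%.

Revised batch per 100.0 lb frit:
  tabular alumina: 11.17 lb
  zircon sand: 38.16 lb
  silica sand: 25.83 lb
  orthoboric acid: 14.29 lb
  lead monoxide: 16.93 lb
Total batch = 106.4 lb; LOI loss = 6.378 lb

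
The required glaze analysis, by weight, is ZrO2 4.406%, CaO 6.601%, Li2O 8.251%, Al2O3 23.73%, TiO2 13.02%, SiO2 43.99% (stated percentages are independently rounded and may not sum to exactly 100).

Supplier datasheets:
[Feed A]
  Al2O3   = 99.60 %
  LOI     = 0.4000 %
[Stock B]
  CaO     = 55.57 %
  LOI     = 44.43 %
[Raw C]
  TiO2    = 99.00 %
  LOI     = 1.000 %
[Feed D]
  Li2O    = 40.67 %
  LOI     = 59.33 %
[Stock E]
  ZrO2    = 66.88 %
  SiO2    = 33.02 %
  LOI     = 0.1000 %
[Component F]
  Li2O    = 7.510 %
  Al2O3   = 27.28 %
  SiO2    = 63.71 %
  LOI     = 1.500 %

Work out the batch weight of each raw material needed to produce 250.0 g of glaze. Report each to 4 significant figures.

All arithmetic runs at full float precision end to end — working values are displayed (rounded to 4 significant figures) as written; a single rounding finalizes each reported number; the derived quantities (the yield, six oxide percentages, net glass mass, totals, ignition loss) are re-derived in full float precision using the weight values at 250.0 g of glass, precisely as stated by the problem or the answer.
Oxide-by-oxide targets in 250.0 g glaze:
  ZrO2: 4.406% × 250.0 = 11.02 g
  CaO: 6.601% × 250.0 = 16.50 g
  Li2O: 8.251% × 250.0 = 20.63 g
  Al2O3: 23.73% × 250.0 = 59.32 g
  TiO2: 13.02% × 250.0 = 32.55 g
  SiO2: 43.99% × 250.0 = 110.0 g
Balance tally, oxide-wise, using the reported weights, at the basis given (summed amounts equal target values net of answer rounding effects):
  ZrO2: 16.47·0.6688 = 11.02 g (target 11.02 g)
  CaO: 29.70·0.5557 = 16.50 g (target 16.50 g)
  Li2O: 20.42·0.4067 + 164.1·0.07510 = 20.63 g (target 20.63 g)
  Al2O3: 14.62·0.9960 + 164.1·0.2728 = 59.33 g (target 59.32 g)
  TiO2: 32.88·0.9900 = 32.55 g (target 32.55 g)
  SiO2: 16.47·0.3302 + 164.1·0.6371 = 110.0 g (target 110.0 g)
Glass-mass bookkeeping: Σ batch − LOI loss = 250.0 g (the Σ of target masses is 250.0 g; the stated basis being 250.0 g — differing by rounding only).
Summing the batch: Σ batch = 278.2 g; the LOI term Σ batch·LOI equals 28.18 g; yield = glass ÷ total batch = 89.87%.

Batch per 250.0 g glaze:
  Feed A: 14.62 g
  Stock B: 29.70 g
  Raw C: 32.88 g
  Feed D: 20.42 g
  Stock E: 16.47 g
  Component F: 164.1 g
Total batch = 278.2 g; LOI loss = 28.18 g; yield = 89.87%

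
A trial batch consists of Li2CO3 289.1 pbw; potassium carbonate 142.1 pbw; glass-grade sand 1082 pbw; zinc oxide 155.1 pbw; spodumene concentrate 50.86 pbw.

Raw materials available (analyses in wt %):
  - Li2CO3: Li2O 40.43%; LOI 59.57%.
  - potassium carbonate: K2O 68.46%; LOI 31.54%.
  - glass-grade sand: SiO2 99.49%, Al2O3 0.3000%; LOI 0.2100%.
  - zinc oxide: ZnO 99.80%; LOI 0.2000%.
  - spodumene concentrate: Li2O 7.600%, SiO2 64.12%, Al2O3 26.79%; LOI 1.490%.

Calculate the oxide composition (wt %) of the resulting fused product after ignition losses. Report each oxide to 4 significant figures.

All internal work runs at full float precision in every operation. Values along the way are printed, rounded to 4 significant figures, in the printout. Every reported result receives exactly one rounding. All derived quantities are re-derived at full float precision (the totals, ignition loss, yield, net glass mass, five oxide percentages) using the weight values for 1499 pbw of glass as given in either problem or answer.
Oxide-by-oxide delivered mass:
  Li2O: 289.1·0.4043 + 50.86·0.07600 = 120.7 pbw
  ZnO: 155.1·0.9980 = 154.8 pbw
  SiO2: 1082·0.9949 + 50.86·0.6412 = 1109 pbw
  Al2O3: 1082·0.003000 + 50.86·0.2679 = 16.87 pbw
  K2O: 142.1·0.6846 = 97.28 pbw
LOI: 289.1·0.5957 + 142.1·0.3154 + 1082·0.002100 + 155.1·0.002000 + 50.86·0.01490 = 220.4 pbw
Resulting glass, batch − LOI: 1719 − 220.4 = 1499 pbw (the oxide masses sum to this)
each oxide over glass, ×100, is wt %

Glass mass = 1499 pbw (batch 1719 − LOI 220.4).
Composition: Li2O 8.056%, ZnO 10.33%, SiO2 74.00%, Al2O3 1.126%, K2O 6.491%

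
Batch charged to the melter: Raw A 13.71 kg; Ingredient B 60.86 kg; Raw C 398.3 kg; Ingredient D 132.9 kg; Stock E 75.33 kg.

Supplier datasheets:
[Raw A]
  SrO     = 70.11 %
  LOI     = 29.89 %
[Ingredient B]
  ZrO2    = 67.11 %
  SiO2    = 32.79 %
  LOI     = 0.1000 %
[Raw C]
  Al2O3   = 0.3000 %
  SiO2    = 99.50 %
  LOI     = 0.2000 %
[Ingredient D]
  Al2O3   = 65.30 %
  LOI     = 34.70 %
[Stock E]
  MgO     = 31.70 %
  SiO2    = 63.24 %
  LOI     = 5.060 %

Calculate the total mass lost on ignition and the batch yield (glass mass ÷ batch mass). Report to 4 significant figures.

The intermediate values are displayed, rounded to four significant figures, in the working; full precision is kept at all times — every reported result is rounded just once; the derived quantities (net glass mass, totals, five oxide percentages, ignition loss, the yield) are rebuilt using the weight values per 626.2 kg of glass at exact precision exactly as shown in the problem or answer text.
Each material's LOI contribution:
  Raw A: 13.71 × 0.2989 = 4.098 kg
  Ingredient B: 60.86 × 0.001000 = 0.06086 kg
  Raw C: 398.3 × 0.002000 = 0.7966 kg
  Ingredient D: 132.9 × 0.3470 = 46.12 kg
  Stock E: 75.33 × 0.05060 = 3.812 kg
Total LOI = 54.88 kg
Glass = batch − LOI = 681.1 − 54.88 = 626.2 kg

LOI loss = 54.88 kg; glass = 626.2 kg; yield = 91.94%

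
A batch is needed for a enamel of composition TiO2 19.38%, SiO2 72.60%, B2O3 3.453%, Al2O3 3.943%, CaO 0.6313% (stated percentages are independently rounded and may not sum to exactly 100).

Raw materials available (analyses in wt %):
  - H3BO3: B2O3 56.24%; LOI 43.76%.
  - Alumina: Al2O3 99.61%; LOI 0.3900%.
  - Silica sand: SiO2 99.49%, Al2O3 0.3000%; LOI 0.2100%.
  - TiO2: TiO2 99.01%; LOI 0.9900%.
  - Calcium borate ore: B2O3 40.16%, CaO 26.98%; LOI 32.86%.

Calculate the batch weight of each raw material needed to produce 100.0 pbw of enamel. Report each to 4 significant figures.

Batch per 100.0 pbw enamel:
  H3BO3: 4.469 pbw
  Alumina: 3.739 pbw
  Silica sand: 72.97 pbw
  TiO2: 19.57 pbw
  Calcium borate ore: 2.340 pbw
Total batch = 103.1 pbw; LOI loss = 3.086 pbw; yield = 97.01%

Rounding to 4 significant digits extends to each in-between result as displayed. The working math holds full precision through every step. Exactly one rounding goes into every reported result; the derived quantities are rebuilt in full precision (net glass mass, the five compositions, the totals, yield, ignition loss) from the batch weights on 100.0 pbw of glass, exactly as shown in the problem or answer text.
Oxide mass targets, per 100.0 pbw enamel:
  TiO2: 19.38% × 100.0 = 19.38 pbw
  SiO2: 72.60% × 100.0 = 72.60 pbw
  B2O3: 3.453% × 100.0 = 3.453 pbw
  Al2O3: 3.943% × 100.0 = 3.943 pbw
  CaO: 0.6313% × 100.0 = 0.6313 pbw
Balance tally, oxide-wise, from the weights as reported, at the basis given (summed amounts equal target values inside rounding margins):
  TiO2: 19.57·0.9901 = 19.38 pbw (target 19.38 pbw)
  SiO2: 72.97·0.9949 = 72.60 pbw (target 72.60 pbw)
  B2O3: 4.469·0.5624 + 2.340·0.4016 = 3.453 pbw (target 3.453 pbw)
  Al2O3: 3.739·0.9961 + 72.97·0.003000 = 3.943 pbw (target 3.943 pbw)
  CaO: 2.340·0.2698 = 0.6313 pbw (target 0.6313 pbw)
Glass-mass bookkeeping: Σ batch − LOI loss = 100.0 pbw (the Σ of target masses is 100.0 pbw; with the basis standing at 100.0 pbw — a pure rounding effect).
Adding the batch up: Σ batch = 103.1 pbw; ignition loss, Σ(batch × LOI) = 3.086 pbw; the yield ratio, glass ÷ batch: 97.01%.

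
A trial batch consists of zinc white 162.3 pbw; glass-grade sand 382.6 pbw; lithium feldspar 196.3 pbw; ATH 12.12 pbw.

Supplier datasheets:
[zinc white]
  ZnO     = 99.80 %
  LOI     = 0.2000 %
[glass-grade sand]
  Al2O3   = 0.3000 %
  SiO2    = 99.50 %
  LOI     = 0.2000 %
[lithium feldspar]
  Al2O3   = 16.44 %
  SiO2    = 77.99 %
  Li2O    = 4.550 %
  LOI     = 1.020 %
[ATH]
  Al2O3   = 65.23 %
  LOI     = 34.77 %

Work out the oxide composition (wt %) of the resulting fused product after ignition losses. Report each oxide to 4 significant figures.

Glass mass = 746.0 pbw (batch 753.3 − LOI 7.306).
Composition: Al2O3 5.539%, SiO2 71.55%, Li2O 1.197%, ZnO 21.71%

Mid-chain values are displayed, rounded to 4 significant digits, at each printed step. The whole derivation holds exact precision in all steps; a single rounding yields every reported value; the derived quantities, including yield, net glass mass, four oxide percentages, LOI, the totals, are recomputed using the weight values for 746.0 pbw of glass at full float precision exactly as shown in either problem or answer.
What the batch supplies per oxide:
  Al2O3: 382.6·0.003000 + 196.3·0.1644 + 12.12·0.6523 = 41.33 pbw
  SiO2: 382.6·0.9950 + 196.3·0.7799 = 533.8 pbw
  Li2O: 196.3·0.04550 = 8.932 pbw
  ZnO: 162.3·0.9980 = 162.0 pbw
LOI: 162.3·0.002000 + 382.6·0.002000 + 196.3·0.01020 + 12.12·0.3477 = 7.306 pbw
Glass mass = batch − LOI = 753.3 − 7.306 = 746.0 pbw (the oxide masses sum to this)
wt %: oxide over glass, times 100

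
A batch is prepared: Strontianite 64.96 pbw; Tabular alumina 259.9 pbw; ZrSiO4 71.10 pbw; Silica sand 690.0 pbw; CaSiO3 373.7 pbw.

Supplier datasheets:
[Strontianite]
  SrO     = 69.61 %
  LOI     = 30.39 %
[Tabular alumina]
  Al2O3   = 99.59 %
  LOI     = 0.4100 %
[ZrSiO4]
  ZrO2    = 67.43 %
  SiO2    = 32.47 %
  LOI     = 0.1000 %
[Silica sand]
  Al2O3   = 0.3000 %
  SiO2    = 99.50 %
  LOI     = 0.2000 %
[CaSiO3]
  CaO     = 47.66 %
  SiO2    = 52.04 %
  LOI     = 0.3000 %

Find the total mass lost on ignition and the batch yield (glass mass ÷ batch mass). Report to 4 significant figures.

LOI loss = 23.38 pbw; glass = 1436 pbw; yield = 98.40%

Mid-chain values are printed rounded off to 4 significant figures when written out — full precision is carried from start to finish; each reported result includes exactly one rounding. All derived quantities, which include net glass mass, yield, totals, LOI, five oxide percentages, are carried at full float precision, as set out in either problem or answer, starting from the weights at 1436 pbw of glass.
Loss on ignition, line by line:
  Strontianite: 64.96 × 0.3039 = 19.74 pbw
  Tabular alumina: 259.9 × 0.004100 = 1.066 pbw
  ZrSiO4: 71.10 × 0.001000 = 0.07110 pbw
  Silica sand: 690.0 × 0.002000 = 1.380 pbw
  CaSiO3: 373.7 × 0.003000 = 1.121 pbw
Total LOI = 23.38 pbw
Glass = batch − LOI = 1460 − 23.38 = 1436 pbw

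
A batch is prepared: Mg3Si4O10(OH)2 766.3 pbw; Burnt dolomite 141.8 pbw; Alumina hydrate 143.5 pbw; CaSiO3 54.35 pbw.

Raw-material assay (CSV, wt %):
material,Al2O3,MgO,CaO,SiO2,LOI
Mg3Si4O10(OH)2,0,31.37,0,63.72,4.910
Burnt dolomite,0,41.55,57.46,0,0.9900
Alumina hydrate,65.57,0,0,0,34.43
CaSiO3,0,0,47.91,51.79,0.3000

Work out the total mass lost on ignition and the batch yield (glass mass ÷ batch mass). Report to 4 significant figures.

LOI loss = 88.60 pbw; glass = 1017 pbw; yield = 91.99%

Full float precision is kept end to end. Working values appear rounded to 4 significant figures in the printout; every reported figure takes a single rounding. All derived quantities are computed at full float precision (ignition loss, four oxide percentages, totals, yield, glass mass) using the weight values per 1017 pbw of glass, exactly as printed in the problem or the answer.
Loss on ignition, line by line:
  Mg3Si4O10(OH)2: 766.3 × 0.04910 = 37.63 pbw
  Burnt dolomite: 141.8 × 0.009900 = 1.404 pbw
  Alumina hydrate: 143.5 × 0.3443 = 49.41 pbw
  CaSiO3: 54.35 × 0.003000 = 0.1631 pbw
Total LOI = 88.60 pbw
Glass = batch − LOI = 1106 − 88.60 = 1017 pbw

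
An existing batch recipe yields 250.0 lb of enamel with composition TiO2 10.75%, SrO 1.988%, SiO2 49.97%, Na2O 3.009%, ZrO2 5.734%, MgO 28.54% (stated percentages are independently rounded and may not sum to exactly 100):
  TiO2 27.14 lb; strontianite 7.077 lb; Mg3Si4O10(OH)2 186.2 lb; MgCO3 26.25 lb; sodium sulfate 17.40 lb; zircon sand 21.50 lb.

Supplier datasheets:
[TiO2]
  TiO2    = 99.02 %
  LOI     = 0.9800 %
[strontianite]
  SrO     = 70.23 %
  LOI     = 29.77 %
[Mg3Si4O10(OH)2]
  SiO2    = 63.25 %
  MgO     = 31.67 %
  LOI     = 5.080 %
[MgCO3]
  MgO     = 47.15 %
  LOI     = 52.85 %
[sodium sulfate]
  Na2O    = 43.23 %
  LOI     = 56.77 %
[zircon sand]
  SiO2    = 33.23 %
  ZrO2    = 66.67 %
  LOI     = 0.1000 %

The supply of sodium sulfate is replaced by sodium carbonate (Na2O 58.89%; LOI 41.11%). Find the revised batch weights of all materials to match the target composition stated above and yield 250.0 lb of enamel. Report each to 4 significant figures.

Revised batch per 250.0 lb enamel:
  TiO2: 27.14 lb
  strontianite: 7.077 lb
  Mg3Si4O10(OH)2: 186.2 lb
  MgCO3: 26.25 lb
  sodium carbonate: 12.77 lb
  zircon sand: 21.50 lb
Total batch = 280.9 lb; LOI loss = 30.98 lb

All internal work carries full float precision all the way through. Mid-chain values are displayed (rounded to four significant figures) alongside each step; each reported figure is rounded once only; all derived quantities, which include glass mass, the six compositions, the totals, LOI, the yield, are recomputed in full precision, as set out in question or answer, from the batch weights on 250.0 lb of glass.
Target oxide masses per 250.0 lb enamel:
  TiO2: 10.75% × 250.0 = 26.88 lb
  SrO: 1.988% × 250.0 = 4.970 lb
  SiO2: 49.97% × 250.0 = 124.9 lb
  Na2O: 3.009% × 250.0 = 7.522 lb
  ZrO2: 5.734% × 250.0 = 14.34 lb
  MgO: 28.54% × 250.0 = 71.35 lb
Verifying the oxide balance with the batch weights as given, versus the basis set out (summed amounts equal target values exact up to rounding of places):
  TiO2: 27.14·0.9902 = 26.87 lb (target 26.88 lb)
  SrO: 7.077·0.7023 = 4.970 lb (target 4.970 lb)
  SiO2: 186.2·0.6325 + 21.50·0.3323 = 124.9 lb (target 124.9 lb)
  Na2O: 12.77·0.5889 = 7.520 lb (target 7.522 lb)
  ZrO2: 21.50·0.6667 = 14.33 lb (target 14.34 lb)
  MgO: 186.2·0.3167 + 26.25·0.4715 = 71.35 lb (target 71.35 lb)
Mass balance on the glass: total charge less LOI = 250.0 lb (per-oxide target masses sum to 250.0 lb; versus the stated basis of 250.0 lb — any gap is answer rounding).
Batch total: Σ batch = 280.9 lb; LOI removed, Σ of batch·LOI: 30.98 lb; yield: glass divided by total = 88.97%.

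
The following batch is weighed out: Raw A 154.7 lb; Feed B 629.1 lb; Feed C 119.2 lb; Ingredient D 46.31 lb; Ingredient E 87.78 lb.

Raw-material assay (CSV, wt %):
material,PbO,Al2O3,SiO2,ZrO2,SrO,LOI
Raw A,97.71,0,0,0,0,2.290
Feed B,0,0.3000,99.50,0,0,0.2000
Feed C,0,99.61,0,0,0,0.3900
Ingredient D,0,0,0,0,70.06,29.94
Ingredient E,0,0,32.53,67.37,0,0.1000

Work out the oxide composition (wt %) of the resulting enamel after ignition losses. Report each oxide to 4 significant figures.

Every computation runs at exact precision at all times. Values along the way are printed (rounded to four significant digits) at each printed step; a single rounding completes every reported value. Derived quantities, which include the totals, five oxide percentages, LOI, glass mass, the yield, are carried at full precision, as quoted within the question or the answer, starting from the weights per 1018 lb of glass.
Mass of each oxide from the mix:
  PbO: 154.7·0.9771 = 151.2 lb
  Al2O3: 629.1·0.003000 + 119.2·0.9961 = 120.6 lb
  SiO2: 629.1·0.9950 + 87.78·0.3253 = 654.5 lb
  ZrO2: 87.78·0.6737 = 59.14 lb
  SrO: 46.31·0.7006 = 32.44 lb
LOI: 154.7·0.02290 + 629.1·0.002000 + 119.2·0.003900 + 46.31·0.2994 + 87.78·0.001000 = 19.22 lb
Glass mass = batch − LOI = 1037 − 19.22 = 1018 lb (= the summed oxide contributions)
oxide / glass × 100 gives the wt %

Glass mass = 1018 lb (batch 1037 − LOI 19.22).
Composition: PbO 14.85%, Al2O3 11.85%, SiO2 64.30%, ZrO2 5.810%, SrO 3.188%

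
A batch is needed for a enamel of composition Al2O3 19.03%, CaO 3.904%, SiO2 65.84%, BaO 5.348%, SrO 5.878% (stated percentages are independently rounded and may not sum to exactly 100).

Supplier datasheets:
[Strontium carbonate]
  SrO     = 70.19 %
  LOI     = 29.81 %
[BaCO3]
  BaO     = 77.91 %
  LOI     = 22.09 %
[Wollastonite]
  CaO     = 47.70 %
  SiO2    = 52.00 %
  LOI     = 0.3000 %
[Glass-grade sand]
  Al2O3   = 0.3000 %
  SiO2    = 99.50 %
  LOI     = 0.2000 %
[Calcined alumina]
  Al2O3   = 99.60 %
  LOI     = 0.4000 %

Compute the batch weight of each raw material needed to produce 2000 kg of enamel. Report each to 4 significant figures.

Batch per 2000 kg enamel:
  Strontium carbonate: 167.5 kg
  BaCO3: 137.3 kg
  Wollastonite: 163.7 kg
  Glass-grade sand: 1238 kg
  Calcined alumina: 378.4 kg
Total batch = 2085 kg; LOI loss = 84.74 kg; yield = 95.94%

All arithmetic maintains exact precision at all times; intermediates appear, with 4-significant-digit rounding, within the worked lines; a single rounding produces each reported result; all derived quantities, which include the totals, net glass mass, ignition loss, five oxide percentages, yield, are carried at full float precision, as given in question or answer, from the weighed amounts per 2000 kg of glass.
Target masses of each oxide per 2000 kg enamel:
  Al2O3: 19.03% × 2000 = 380.6 kg
  CaO: 3.904% × 2000 = 78.08 kg
  SiO2: 65.84% × 2000 = 1317 kg
  BaO: 5.348% × 2000 = 107.0 kg
  SrO: 5.878% × 2000 = 117.6 kg
A balance pass over the oxides, with the batch weights as given, under the basis named above (sum by sum, the targets are met given rounding of the digits):
  Al2O3: 1238·0.003000 + 378.4·0.9960 = 380.6 kg (target 380.6 kg)
  CaO: 163.7·0.4770 = 78.08 kg (target 78.08 kg)
  SiO2: 163.7·0.5200 + 1238·0.9950 = 1317 kg (target 1317 kg)
  BaO: 137.3·0.7791 = 107.0 kg (target 107.0 kg)
  SrO: 167.5·0.7019 = 117.6 kg (target 117.6 kg)
Glass-mass bookkeeping: total batch − LOI = 2000 kg (oxide target masses add up to 2000 kg; versus the stated basis of 2000 kg — gaps are rounding artifacts).
Whole-batch sum: Σ batch = 2085 kg; ignition loss, Σ(batch × LOI) = 84.74 kg; yield = glass ÷ total batch = 95.94%.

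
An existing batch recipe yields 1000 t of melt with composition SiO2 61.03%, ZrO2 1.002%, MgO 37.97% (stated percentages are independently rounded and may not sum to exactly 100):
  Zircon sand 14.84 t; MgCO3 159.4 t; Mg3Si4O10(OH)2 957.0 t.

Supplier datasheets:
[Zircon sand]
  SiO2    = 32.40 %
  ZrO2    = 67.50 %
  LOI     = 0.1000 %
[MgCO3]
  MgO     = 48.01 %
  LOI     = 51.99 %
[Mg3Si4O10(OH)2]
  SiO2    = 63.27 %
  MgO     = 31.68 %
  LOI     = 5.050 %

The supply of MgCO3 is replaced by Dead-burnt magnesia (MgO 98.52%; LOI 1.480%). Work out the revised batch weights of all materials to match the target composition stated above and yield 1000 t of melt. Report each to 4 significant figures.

Revised batch per 1000 t melt:
  Zircon sand: 14.84 t
  Dead-burnt magnesia: 77.67 t
  Mg3Si4O10(OH)2: 957.0 t
Total batch = 1050 t; LOI loss = 49.49 t

Every computation runs at exact precision through the solve — the intermediate values are displayed rounded to four significant figures within the worked lines. Exactly one rounding goes into every reported figure; the derived quantities (the three compositions, LOI, the yield, net glass mass, the totals) are recomputed starting from the weights for 1000 t of glass at full float precision as quoted within the question or the answer.
Per-oxide target masses for 1000 t melt:
  SiO2: 61.03% × 1000 = 610.3 t
  ZrO2: 1.002% × 1000 = 10.02 t
  MgO: 37.97% × 1000 = 379.7 t
Per-oxide balance check given the weights on record, against the basis in use (every target is met by its sum net of answer rounding effects):
  SiO2: 14.84·0.3240 + 957.0·0.6327 = 610.3 t (target 610.3 t)
  ZrO2: 14.84·0.6750 = 10.02 t (target 10.02 t)
  MgO: 77.67·0.9852 + 957.0·0.3168 = 379.7 t (target 379.7 t)
Consistency of the glass mass: net batch after ignition = 1000 t (targets for the oxides total 1000 t; the stated basis being 1000 t — a pure rounding effect).
Adding the batch up: Σ batch = 1050 t; LOI removed, Σ of batch·LOI: 49.49 t; yield: glass divided by total = 95.28%.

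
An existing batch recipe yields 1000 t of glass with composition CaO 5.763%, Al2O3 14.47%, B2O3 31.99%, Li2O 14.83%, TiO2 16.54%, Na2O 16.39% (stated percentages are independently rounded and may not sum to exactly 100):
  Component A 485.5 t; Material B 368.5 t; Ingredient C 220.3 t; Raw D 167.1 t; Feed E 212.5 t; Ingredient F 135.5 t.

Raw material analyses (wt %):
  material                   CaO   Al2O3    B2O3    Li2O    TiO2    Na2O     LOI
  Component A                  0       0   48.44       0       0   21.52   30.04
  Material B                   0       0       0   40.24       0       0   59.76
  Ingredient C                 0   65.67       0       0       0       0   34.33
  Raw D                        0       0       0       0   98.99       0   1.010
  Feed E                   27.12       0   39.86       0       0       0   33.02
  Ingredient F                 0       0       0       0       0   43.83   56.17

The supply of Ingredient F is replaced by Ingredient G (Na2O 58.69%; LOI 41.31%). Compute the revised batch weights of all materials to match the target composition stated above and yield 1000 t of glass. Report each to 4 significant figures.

Revised batch per 1000 t glass:
  Component A: 485.5 t
  Material B: 368.5 t
  Ingredient C: 220.3 t
  Raw D: 167.1 t
  Feed E: 212.5 t
  Ingredient G: 101.2 t
Total batch = 1555 t; LOI loss = 555.3 t

Rounding to 4 significant digits extends to every intermediate as displayed; every computation runs at exact precision end to end; every reported figure is rounded exactly once — derived quantities (net glass mass, six oxide percentages, totals, yield, LOI) are recomputed starting from the weights for 1000 t of glass in full float precision as set out in problem or answer.
Oxide mass targets, per 1000 t glass:
  CaO: 5.763% × 1000 = 57.63 t
  Al2O3: 14.47% × 1000 = 144.7 t
  B2O3: 31.99% × 1000 = 319.9 t
  Li2O: 14.83% × 1000 = 148.3 t
  TiO2: 16.54% × 1000 = 165.4 t
  Na2O: 16.39% × 1000 = 163.9 t
A balance pass over the oxides, using the reported weights, under the basis named above (every target is met by its sum inside rounding margins):
  CaO: 212.5·0.2712 = 57.63 t (target 57.63 t)
  Al2O3: 220.3·0.6567 = 144.7 t (target 144.7 t)
  B2O3: 485.5·0.4844 + 212.5·0.3986 = 319.9 t (target 319.9 t)
  Li2O: 368.5·0.4024 = 148.3 t (target 148.3 t)
  TiO2: 167.1·0.9899 = 165.4 t (target 165.4 t)
  Na2O: 485.5·0.2152 + 101.2·0.5869 = 163.9 t (target 163.9 t)
The glass-mass cross-check: net batch after ignition = 999.8 t (targets for the oxides total 999.8 t; basis as stated: 1000 t — differing by rounding only).
Adding the batch up: Σ batch = 1555 t; Σ batch·LOI gives LOI loss = 555.3 t; yield = glass ÷ total batch = 64.29%.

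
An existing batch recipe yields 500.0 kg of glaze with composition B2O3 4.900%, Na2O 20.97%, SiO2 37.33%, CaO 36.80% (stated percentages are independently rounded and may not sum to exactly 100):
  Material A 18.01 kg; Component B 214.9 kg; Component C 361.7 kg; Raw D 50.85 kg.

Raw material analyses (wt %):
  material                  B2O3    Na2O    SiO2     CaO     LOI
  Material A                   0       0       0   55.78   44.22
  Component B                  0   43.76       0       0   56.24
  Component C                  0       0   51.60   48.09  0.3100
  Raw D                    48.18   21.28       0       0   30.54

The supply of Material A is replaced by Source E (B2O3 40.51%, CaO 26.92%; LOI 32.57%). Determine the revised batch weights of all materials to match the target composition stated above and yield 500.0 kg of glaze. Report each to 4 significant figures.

Revised batch per 500.0 kg glaze:
  Source E: 37.32 kg
  Component B: 230.1 kg
  Component C: 361.7 kg
  Raw D: 19.47 kg
Total batch = 648.6 kg; LOI loss = 148.6 kg

Intermediates appear rounded to four significant figures across the worked steps. Every computation keeps exact precision at all times; every reported value includes exactly one rounding. All derived quantities are recomputed using the weight values for 500.0 kg of glass in full precision (ignition loss, the four compositions, totals, glass mass, yield), as quoted within either problem or answer.
Oxide-by-oxide targets in 500.0 kg glaze:
  B2O3: 4.900% × 500.0 = 24.50 kg
  Na2O: 20.97% × 500.0 = 104.8 kg
  SiO2: 37.33% × 500.0 = 186.6 kg
  CaO: 36.80% × 500.0 = 184.0 kg
Oxide-by-oxide audit using the reported weights, at the basis given (oxide sums agree with the targets once rounding is allowed for):
  B2O3: 37.32·0.4051 + 19.47·0.4818 = 24.50 kg (target 24.50 kg)
  Na2O: 230.1·0.4376 + 19.47·0.2128 = 104.8 kg (target 104.8 kg)
  SiO2: 361.7·0.5160 = 186.6 kg (target 186.6 kg)
  CaO: 37.32·0.2692 + 361.7·0.4809 = 184.0 kg (target 184.0 kg)
Auditing the glass mass value: total batch − LOI = 500.0 kg (the Σ of target masses is 500.0 kg; basis as stated: 500.0 kg — differing by rounding only).
Adding the batch up: Σ batch = 648.6 kg; the LOI term Σ batch·LOI equals 148.6 kg; yield, glass over the total, = 77.08%.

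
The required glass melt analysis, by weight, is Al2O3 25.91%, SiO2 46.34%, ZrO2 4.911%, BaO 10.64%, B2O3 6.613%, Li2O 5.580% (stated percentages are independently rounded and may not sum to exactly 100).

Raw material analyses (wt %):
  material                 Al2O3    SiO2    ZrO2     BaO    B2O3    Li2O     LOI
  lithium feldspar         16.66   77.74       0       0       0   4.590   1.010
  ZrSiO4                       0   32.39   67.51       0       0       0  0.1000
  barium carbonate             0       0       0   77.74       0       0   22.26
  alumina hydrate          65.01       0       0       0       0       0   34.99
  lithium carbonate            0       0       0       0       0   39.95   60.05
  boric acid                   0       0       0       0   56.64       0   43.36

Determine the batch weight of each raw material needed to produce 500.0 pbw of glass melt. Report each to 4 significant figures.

Batch per 500.0 pbw glass melt:
  lithium feldspar: 282.9 pbw
  ZrSiO4: 36.37 pbw
  barium carbonate: 68.43 pbw
  alumina hydrate: 126.8 pbw
  lithium carbonate: 37.33 pbw
  boric acid: 58.38 pbw
Total batch = 610.2 pbw; LOI loss = 110.2 pbw; yield = 81.94%

Mid-chain values appear (rounded to four significant figures) in the printout; every computation keeps exact precision all the way through. Each reported value sees exactly one rounding — the derived quantities are re-derived in full precision (the yield, the totals, the six compositions, net glass mass, LOI) starting from the weights for 500.0 pbw of glass, as quoted within the problem or the answer.
Per-oxide target masses for 500.0 pbw glass melt:
  Al2O3: 25.91% × 500.0 = 129.6 pbw
  SiO2: 46.34% × 500.0 = 231.7 pbw
  ZrO2: 4.911% × 500.0 = 24.56 pbw
  BaO: 10.64% × 500.0 = 53.20 pbw
  B2O3: 6.613% × 500.0 = 33.06 pbw
  Li2O: 5.580% × 500.0 = 27.90 pbw
Oxide-by-oxide audit with the batch weights as given, per the basis as stated (target by target, the sums agree modulo rounding of the values):
  Al2O3: 282.9·0.1666 + 126.8·0.6501 = 129.6 pbw (target 129.6 pbw)
  SiO2: 282.9·0.7774 + 36.37·0.3239 = 231.7 pbw (target 231.7 pbw)
  ZrO2: 36.37·0.6751 = 24.55 pbw (target 24.56 pbw)
  BaO: 68.43·0.7774 = 53.20 pbw (target 53.20 pbw)
  B2O3: 58.38·0.5664 = 33.07 pbw (target 33.06 pbw)
  Li2O: 282.9·0.04590 + 37.33·0.3995 = 27.90 pbw (target 27.90 pbw)
Consistency of the glass mass: net batch after ignition = 500.0 pbw (targets for the oxides total 500.0 pbw; with the basis standing at 500.0 pbw — gaps are rounding artifacts).
Adding the batch up: Σ batch = 610.2 pbw; the LOI term Σ batch·LOI equals 110.2 pbw; yield, glass over the total, = 81.94%.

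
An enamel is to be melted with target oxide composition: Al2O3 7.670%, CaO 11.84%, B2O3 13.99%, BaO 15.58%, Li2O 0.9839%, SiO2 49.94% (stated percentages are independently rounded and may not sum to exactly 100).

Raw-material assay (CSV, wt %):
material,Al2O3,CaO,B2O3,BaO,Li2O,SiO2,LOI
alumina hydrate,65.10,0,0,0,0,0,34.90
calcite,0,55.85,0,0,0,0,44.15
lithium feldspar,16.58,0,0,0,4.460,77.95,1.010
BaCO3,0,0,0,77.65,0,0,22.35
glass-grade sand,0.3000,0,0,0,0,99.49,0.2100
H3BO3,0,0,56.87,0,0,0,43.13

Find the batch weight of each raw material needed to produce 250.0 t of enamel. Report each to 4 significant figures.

Mid-chain values appear rounded off to 4 significant figures when written out; each numeric step carries exact precision from first step to last — each reported figure is rounded exactly once. Derived quantities (glass mass, the yield, ignition loss, totals, the six compositions) are recomputed from the weighed amounts per 250.0 t of glass in exact precision, as written in the question or the answer.
Oxide mass targets, per 250.0 t enamel:
  Al2O3: 7.670% × 250.0 = 19.18 t
  CaO: 11.84% × 250.0 = 29.60 t
  B2O3: 13.99% × 250.0 = 34.98 t
  BaO: 15.58% × 250.0 = 38.95 t
  Li2O: 0.9839% × 250.0 = 2.460 t
  SiO2: 49.94% × 250.0 = 124.8 t
Checking each oxide sum from the weights as reported, for the quoted basis mass (sum by sum, the targets are met modulo rounding of the values):
  Al2O3: 15.03·0.6510 + 55.15·0.1658 + 82.28·0.003000 = 19.18 t (target 19.18 t)
  CaO: 53.00·0.5585 = 29.60 t (target 29.60 t)
  B2O3: 61.50·0.5687 = 34.98 t (target 34.98 t)
  BaO: 50.16·0.7765 = 38.95 t (target 38.95 t)
  Li2O: 55.15·0.04460 = 2.460 t (target 2.460 t)
  SiO2: 55.15·0.7795 + 82.28·0.9949 = 124.8 t (target 124.8 t)
Glass-mass closure: total batch − LOI = 250.0 t (oxide target masses add up to 250.0 t; against the stated basis, 250.0 t — differing by rounding only).
Total batch = Σ batch = 317.1 t; the LOI term Σ batch·LOI equals 67.11 t; yield: glass divided by total = 78.84%.

Batch per 250.0 t enamel:
  alumina hydrate: 15.03 t
  calcite: 53.00 t
  lithium feldspar: 55.15 t
  BaCO3: 50.16 t
  glass-grade sand: 82.28 t
  H3BO3: 61.50 t
Total batch = 317.1 t; LOI loss = 67.11 t; yield = 78.84%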